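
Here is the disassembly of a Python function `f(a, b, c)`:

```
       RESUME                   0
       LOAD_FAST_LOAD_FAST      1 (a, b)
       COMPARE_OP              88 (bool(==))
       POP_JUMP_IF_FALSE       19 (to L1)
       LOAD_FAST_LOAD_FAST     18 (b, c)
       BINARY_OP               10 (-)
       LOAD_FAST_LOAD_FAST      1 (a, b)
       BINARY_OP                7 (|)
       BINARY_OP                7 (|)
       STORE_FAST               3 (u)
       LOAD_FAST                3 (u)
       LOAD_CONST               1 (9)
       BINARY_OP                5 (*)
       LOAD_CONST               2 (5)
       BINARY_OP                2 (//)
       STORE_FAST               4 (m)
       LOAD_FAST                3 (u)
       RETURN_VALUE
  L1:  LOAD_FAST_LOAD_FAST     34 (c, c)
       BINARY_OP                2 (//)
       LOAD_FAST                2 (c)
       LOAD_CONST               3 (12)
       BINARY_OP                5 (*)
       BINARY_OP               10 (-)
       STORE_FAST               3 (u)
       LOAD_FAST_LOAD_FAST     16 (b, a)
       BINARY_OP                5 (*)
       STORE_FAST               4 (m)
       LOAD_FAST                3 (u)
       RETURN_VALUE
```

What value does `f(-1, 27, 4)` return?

LOAD_FAST_LOAD_FAST a,b → push -1,27. Stack: [-1, 27]
COMPARE_OP bool(==) → -1 vs 27 = False. Stack: [False]
POP_JUMP_IF_FALSE → pop False; jump. Stack: []
LOAD_FAST_LOAD_FAST c,c → push 4,4. Stack: [4, 4]
BINARY_OP // → 4 // 4 = 1. Stack: [1]
LOAD_FAST c → push 4. Stack: [1, 4]
LOAD_CONST → push 12. Stack: [1, 4, 12]
BINARY_OP * → 4 * 12 = 48. Stack: [1, 48]
BINARY_OP - → 1 - 48 = -47. Stack: [-47]
STORE_FAST u → u=-47. Stack: []
LOAD_FAST_LOAD_FAST b,a → push 27,-1. Stack: [27, -1]
BINARY_OP * → 27 * -1 = -27. Stack: [-27]
STORE_FAST m → m=-27. Stack: []
LOAD_FAST u → push -47. Stack: [-47]
RETURN_VALUE → return -47.

-47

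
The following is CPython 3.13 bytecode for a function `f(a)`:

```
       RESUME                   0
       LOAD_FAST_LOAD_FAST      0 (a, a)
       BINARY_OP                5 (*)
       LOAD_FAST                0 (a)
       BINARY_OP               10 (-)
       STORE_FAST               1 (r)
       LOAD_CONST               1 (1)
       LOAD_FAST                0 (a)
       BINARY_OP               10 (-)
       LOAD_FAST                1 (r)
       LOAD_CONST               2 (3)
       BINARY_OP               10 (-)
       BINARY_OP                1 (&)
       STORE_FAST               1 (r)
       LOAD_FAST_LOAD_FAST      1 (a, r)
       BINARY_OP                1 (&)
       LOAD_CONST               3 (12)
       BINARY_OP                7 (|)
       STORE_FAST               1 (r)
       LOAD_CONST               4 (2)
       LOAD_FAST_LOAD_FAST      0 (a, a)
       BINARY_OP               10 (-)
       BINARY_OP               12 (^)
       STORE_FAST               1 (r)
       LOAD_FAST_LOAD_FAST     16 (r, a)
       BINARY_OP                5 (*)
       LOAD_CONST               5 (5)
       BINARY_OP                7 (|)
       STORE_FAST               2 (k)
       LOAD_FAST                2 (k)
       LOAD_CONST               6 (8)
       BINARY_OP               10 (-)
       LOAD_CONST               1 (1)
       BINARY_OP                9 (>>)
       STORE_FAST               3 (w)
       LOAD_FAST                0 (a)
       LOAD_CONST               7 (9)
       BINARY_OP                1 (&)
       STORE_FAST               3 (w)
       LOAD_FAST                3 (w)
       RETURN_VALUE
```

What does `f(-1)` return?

9

LOAD_FAST_LOAD_FAST a,a → push -1,-1. Stack: [-1, -1]
BINARY_OP * → -1 * -1 = 1. Stack: [1]
LOAD_FAST a → push -1. Stack: [1, -1]
BINARY_OP - → 1 - -1 = 2. Stack: [2]
STORE_FAST r → r=2. Stack: []
LOAD_CONST → push 1. Stack: [1]
LOAD_FAST a → push -1. Stack: [1, -1]
BINARY_OP - → 1 - -1 = 2. Stack: [2]
LOAD_FAST r → push 2. Stack: [2, 2]
LOAD_CONST → push 3. Stack: [2, 2, 3]
BINARY_OP - → 2 - 3 = -1. Stack: [2, -1]
BINARY_OP & → 2 & -1 = 2. Stack: [2]
STORE_FAST r → r=2. Stack: []
LOAD_FAST_LOAD_FAST a,r → push -1,2. Stack: [-1, 2]
BINARY_OP & → -1 & 2 = 2. Stack: [2]
LOAD_CONST → push 12. Stack: [2, 12]
BINARY_OP | → 2 | 12 = 14. Stack: [14]
STORE_FAST r → r=14. Stack: []
LOAD_CONST → push 2. Stack: [2]
LOAD_FAST_LOAD_FAST a,a → push -1,-1. Stack: [2, -1, -1]
BINARY_OP - → -1 - -1 = 0. Stack: [2, 0]
BINARY_OP ^ → 2 ^ 0 = 2. Stack: [2]
STORE_FAST r → r=2. Stack: []
LOAD_FAST_LOAD_FAST r,a → push 2,-1. Stack: [2, -1]
BINARY_OP * → 2 * -1 = -2. Stack: [-2]
LOAD_CONST → push 5. Stack: [-2, 5]
BINARY_OP | → -2 | 5 = -1. Stack: [-1]
STORE_FAST k → k=-1. Stack: []
LOAD_FAST k → push -1. Stack: [-1]
LOAD_CONST → push 8. Stack: [-1, 8]
BINARY_OP - → -1 - 8 = -9. Stack: [-9]
LOAD_CONST → push 1. Stack: [-9, 1]
BINARY_OP >> → -9 >> 1 = -5. Stack: [-5]
STORE_FAST w → w=-5. Stack: []
LOAD_FAST a → push -1. Stack: [-1]
LOAD_CONST → push 9. Stack: [-1, 9]
BINARY_OP & → -1 & 9 = 9. Stack: [9]
STORE_FAST w → w=9. Stack: []
LOAD_FAST w → push 9. Stack: [9]
RETURN_VALUE → return 9.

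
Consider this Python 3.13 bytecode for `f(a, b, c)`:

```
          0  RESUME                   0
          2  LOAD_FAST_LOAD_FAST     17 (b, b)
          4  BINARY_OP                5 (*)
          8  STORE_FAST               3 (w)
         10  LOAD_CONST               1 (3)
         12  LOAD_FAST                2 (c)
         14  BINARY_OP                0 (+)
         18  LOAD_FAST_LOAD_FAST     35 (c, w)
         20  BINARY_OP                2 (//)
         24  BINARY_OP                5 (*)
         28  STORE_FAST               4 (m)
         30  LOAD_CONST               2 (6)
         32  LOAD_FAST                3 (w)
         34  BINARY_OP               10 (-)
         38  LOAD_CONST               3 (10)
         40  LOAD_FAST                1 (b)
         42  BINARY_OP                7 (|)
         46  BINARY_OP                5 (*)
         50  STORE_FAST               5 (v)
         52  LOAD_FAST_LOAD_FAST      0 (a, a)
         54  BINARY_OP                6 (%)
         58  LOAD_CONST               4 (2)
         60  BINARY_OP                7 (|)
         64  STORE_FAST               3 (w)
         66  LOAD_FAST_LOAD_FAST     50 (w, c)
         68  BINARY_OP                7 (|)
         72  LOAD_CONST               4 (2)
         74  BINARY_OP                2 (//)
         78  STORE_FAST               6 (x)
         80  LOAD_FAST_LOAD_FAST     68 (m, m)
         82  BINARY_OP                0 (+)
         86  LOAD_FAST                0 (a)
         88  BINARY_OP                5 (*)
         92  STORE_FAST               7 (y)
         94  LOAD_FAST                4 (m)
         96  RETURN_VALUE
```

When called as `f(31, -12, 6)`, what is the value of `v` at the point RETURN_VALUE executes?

LOAD_FAST_LOAD_FAST b,b → push -12,-12. Stack: [-12, -12]
BINARY_OP * → -12 * -12 = 144. Stack: [144]
STORE_FAST w → w=144. Stack: []
LOAD_CONST → push 3. Stack: [3]
LOAD_FAST c → push 6. Stack: [3, 6]
BINARY_OP + → 3 + 6 = 9. Stack: [9]
LOAD_FAST_LOAD_FAST c,w → push 6,144. Stack: [9, 6, 144]
BINARY_OP // → 6 // 144 = 0. Stack: [9, 0]
BINARY_OP * → 9 * 0 = 0. Stack: [0]
STORE_FAST m → m=0. Stack: []
LOAD_CONST → push 6. Stack: [6]
LOAD_FAST w → push 144. Stack: [6, 144]
BINARY_OP - → 6 - 144 = -138. Stack: [-138]
LOAD_CONST → push 10. Stack: [-138, 10]
LOAD_FAST b → push -12. Stack: [-138, 10, -12]
BINARY_OP | → 10 | -12 = -2. Stack: [-138, -2]
BINARY_OP * → -138 * -2 = 276. Stack: [276]
STORE_FAST v → v=276. Stack: []
LOAD_FAST_LOAD_FAST a,a → push 31,31. Stack: [31, 31]
BINARY_OP % → 31 % 31 = 0. Stack: [0]
LOAD_CONST → push 2. Stack: [0, 2]
BINARY_OP | → 0 | 2 = 2. Stack: [2]
STORE_FAST w → w=2. Stack: []
LOAD_FAST_LOAD_FAST w,c → push 2,6. Stack: [2, 6]
BINARY_OP | → 2 | 6 = 6. Stack: [6]
LOAD_CONST → push 2. Stack: [6, 2]
BINARY_OP // → 6 // 2 = 3. Stack: [3]
STORE_FAST x → x=3. Stack: []
LOAD_FAST_LOAD_FAST m,m → push 0,0. Stack: [0, 0]
BINARY_OP + → 0 + 0 = 0. Stack: [0]
LOAD_FAST a → push 31. Stack: [0, 31]
BINARY_OP * → 0 * 31 = 0. Stack: [0]
STORE_FAST y → y=0. Stack: []
LOAD_FAST m → push 0. Stack: [0]
RETURN_VALUE → return 0.

276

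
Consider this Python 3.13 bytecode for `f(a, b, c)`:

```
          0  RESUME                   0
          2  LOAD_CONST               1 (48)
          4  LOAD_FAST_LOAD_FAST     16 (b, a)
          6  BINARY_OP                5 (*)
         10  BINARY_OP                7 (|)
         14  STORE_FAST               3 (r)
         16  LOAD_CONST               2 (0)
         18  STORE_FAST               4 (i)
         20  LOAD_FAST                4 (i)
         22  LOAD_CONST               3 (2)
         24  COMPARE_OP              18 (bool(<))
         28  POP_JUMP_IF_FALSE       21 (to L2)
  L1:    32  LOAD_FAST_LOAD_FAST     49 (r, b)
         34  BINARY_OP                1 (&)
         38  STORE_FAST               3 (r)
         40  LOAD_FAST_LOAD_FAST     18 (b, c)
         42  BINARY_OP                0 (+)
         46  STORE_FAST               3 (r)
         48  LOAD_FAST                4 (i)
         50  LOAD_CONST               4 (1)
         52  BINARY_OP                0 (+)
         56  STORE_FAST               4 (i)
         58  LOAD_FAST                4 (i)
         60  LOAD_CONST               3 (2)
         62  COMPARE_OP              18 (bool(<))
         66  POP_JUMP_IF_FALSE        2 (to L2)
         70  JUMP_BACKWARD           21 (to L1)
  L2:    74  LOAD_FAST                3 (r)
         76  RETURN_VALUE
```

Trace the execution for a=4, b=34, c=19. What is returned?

LOAD_CONST → push 48. Stack: [48]
LOAD_FAST_LOAD_FAST b,a → push 34,4. Stack: [48, 34, 4]
BINARY_OP * → 34 * 4 = 136. Stack: [48, 136]
BINARY_OP | → 48 | 136 = 184. Stack: [184]
STORE_FAST r → r=184. Stack: []
LOAD_CONST → push 0. Stack: [0]
STORE_FAST i → i=0. Stack: []
LOAD_FAST i → push 0. Stack: [0]
LOAD_CONST → push 2. Stack: [0, 2]
COMPARE_OP bool(<) → 0 vs 2 = True. Stack: [True]
POP_JUMP_IF_FALSE → pop True; no jump. Stack: []
LOAD_FAST_LOAD_FAST r,b → push 184,34. Stack: [184, 34]
BINARY_OP & → 184 & 34 = 32. Stack: [32]
STORE_FAST r → r=32. Stack: []
LOAD_FAST_LOAD_FAST b,c → push 34,19. Stack: [34, 19]
BINARY_OP + → 34 + 19 = 53. Stack: [53]
STORE_FAST r → r=53. Stack: []
LOAD_FAST i → push 0. Stack: [0]
LOAD_CONST → push 1. Stack: [0, 1]
BINARY_OP + → 0 + 1 = 1. Stack: [1]
STORE_FAST i → i=1. Stack: []
LOAD_FAST i → push 1. Stack: [1]
LOAD_CONST → push 2. Stack: [1, 2]
COMPARE_OP bool(<) → 1 vs 2 = True. Stack: [True]
POP_JUMP_IF_FALSE → pop True; no jump. Stack: []
LOAD_FAST_LOAD_FAST r,b → push 53,34. Stack: [53, 34]
BINARY_OP & → 53 & 34 = 32. Stack: [32]
STORE_FAST r → r=32. Stack: []
LOAD_FAST_LOAD_FAST b,c → push 34,19. Stack: [34, 19]
BINARY_OP + → 34 + 19 = 53. Stack: [53]
STORE_FAST r → r=53. Stack: []
LOAD_FAST i → push 1. Stack: [1]
LOAD_CONST → push 1. Stack: [1, 1]
BINARY_OP + → 1 + 1 = 2. Stack: [2]
STORE_FAST i → i=2. Stack: []
LOAD_FAST i → push 2. Stack: [2]
LOAD_CONST → push 2. Stack: [2, 2]
COMPARE_OP bool(<) → 2 vs 2 = False. Stack: [False]
POP_JUMP_IF_FALSE → pop False; jump. Stack: []
LOAD_FAST r → push 53. Stack: [53]
RETURN_VALUE → return 53.

53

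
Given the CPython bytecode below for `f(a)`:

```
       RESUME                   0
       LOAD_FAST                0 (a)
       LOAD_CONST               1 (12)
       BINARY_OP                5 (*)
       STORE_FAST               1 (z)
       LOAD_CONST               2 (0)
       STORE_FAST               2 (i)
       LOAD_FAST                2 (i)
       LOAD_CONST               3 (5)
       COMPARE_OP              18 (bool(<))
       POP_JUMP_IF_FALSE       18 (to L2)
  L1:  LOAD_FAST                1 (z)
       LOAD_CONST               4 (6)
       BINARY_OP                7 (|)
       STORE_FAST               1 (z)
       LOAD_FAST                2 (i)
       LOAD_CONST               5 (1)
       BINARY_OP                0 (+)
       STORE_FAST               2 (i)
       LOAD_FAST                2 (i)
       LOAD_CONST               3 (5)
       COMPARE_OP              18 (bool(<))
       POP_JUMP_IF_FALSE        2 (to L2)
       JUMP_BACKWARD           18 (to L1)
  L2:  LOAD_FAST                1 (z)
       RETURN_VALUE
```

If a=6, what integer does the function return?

LOAD_FAST a → push 6
LOAD_CONST → push 12
BINARY_OP * → 6 * 12 = 72
STORE_FAST z → z=72
LOAD_CONST → push 0
STORE_FAST i → i=0
LOAD_FAST i → push 0
LOAD_CONST → push 5
COMPARE_OP bool(<) → 0 vs 5 = True
POP_JUMP_IF_FALSE → pop True; no jump
LOAD_FAST z → push 72
LOAD_CONST → push 6
BINARY_OP | → 72 | 6 = 78
STORE_FAST z → z=78
LOAD_FAST i → push 0
LOAD_CONST → push 1
BINARY_OP + → 0 + 1 = 1
STORE_FAST i → i=1
LOAD_FAST i → push 1
LOAD_CONST → push 5
COMPARE_OP bool(<) → 1 vs 5 = True
POP_JUMP_IF_FALSE → pop True; no jump
LOAD_FAST z → push 78
LOAD_CONST → push 6
BINARY_OP | → 78 | 6 = 78
STORE_FAST z → z=78
LOAD_FAST i → push 1
LOAD_CONST → push 1
BINARY_OP + → 1 + 1 = 2
STORE_FAST i → i=2
LOAD_FAST i → push 2
LOAD_CONST → push 5
COMPARE_OP bool(<) → 2 vs 5 = True
POP_JUMP_IF_FALSE → pop True; no jump
LOAD_FAST z → push 78
LOAD_CONST → push 6
BINARY_OP | → 78 | 6 = 78
STORE_FAST z → z=78
LOAD_FAST i → push 2
LOAD_CONST → push 1
BINARY_OP + → 2 + 1 = 3
STORE_FAST i → i=3
LOAD_FAST i → push 3
LOAD_CONST → push 5
COMPARE_OP bool(<) → 3 vs 5 = True
POP_JUMP_IF_FALSE → pop True; no jump
LOAD_FAST z → push 78
LOAD_CONST → push 6
BINARY_OP | → 78 | 6 = 78
STORE_FAST z → z=78
LOAD_FAST i → push 3
LOAD_CONST → push 1
BINARY_OP + → 3 + 1 = 4
STORE_FAST i → i=4
LOAD_FAST i → push 4
LOAD_CONST → push 5
COMPARE_OP bool(<) → 4 vs 5 = True
POP_JUMP_IF_FALSE → pop True; no jump
LOAD_FAST z → push 78
LOAD_CONST → push 6
BINARY_OP | → 78 | 6 = 78
STORE_FAST z → z=78
LOAD_FAST i → push 4
LOAD_CONST → push 1
BINARY_OP + → 4 + 1 = 5
STORE_FAST i → i=5
LOAD_FAST i → push 5
LOAD_CONST → push 5
COMPARE_OP bool(<) → 5 vs 5 = False
POP_JUMP_IF_FALSE → pop False; jump
LOAD_FAST z → push 78
RETURN_VALUE → return 78.

78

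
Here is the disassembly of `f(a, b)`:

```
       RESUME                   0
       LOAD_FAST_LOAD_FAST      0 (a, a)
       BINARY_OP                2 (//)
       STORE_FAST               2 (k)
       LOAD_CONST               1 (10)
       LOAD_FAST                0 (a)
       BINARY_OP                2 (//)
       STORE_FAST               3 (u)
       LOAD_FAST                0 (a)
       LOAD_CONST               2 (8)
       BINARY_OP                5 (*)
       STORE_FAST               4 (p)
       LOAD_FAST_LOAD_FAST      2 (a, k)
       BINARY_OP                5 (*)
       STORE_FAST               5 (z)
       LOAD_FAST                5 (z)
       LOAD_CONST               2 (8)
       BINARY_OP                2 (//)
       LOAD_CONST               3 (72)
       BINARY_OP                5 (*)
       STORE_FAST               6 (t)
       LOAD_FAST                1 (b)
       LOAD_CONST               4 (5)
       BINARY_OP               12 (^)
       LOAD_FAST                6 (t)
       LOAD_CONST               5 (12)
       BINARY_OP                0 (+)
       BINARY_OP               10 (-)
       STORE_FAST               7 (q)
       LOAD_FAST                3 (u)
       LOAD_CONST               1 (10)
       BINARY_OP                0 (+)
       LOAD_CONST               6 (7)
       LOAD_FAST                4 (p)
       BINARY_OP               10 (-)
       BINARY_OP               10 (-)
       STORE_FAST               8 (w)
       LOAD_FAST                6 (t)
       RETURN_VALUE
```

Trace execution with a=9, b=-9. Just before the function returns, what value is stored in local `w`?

LOAD_FAST_LOAD_FAST a,a → push 9,9. Stack: [9, 9]
BINARY_OP // → 9 // 9 = 1. Stack: [1]
STORE_FAST k → k=1. Stack: []
LOAD_CONST → push 10. Stack: [10]
LOAD_FAST a → push 9. Stack: [10, 9]
BINARY_OP // → 10 // 9 = 1. Stack: [1]
STORE_FAST u → u=1. Stack: []
LOAD_FAST a → push 9. Stack: [9]
LOAD_CONST → push 8. Stack: [9, 8]
BINARY_OP * → 9 * 8 = 72. Stack: [72]
STORE_FAST p → p=72. Stack: []
LOAD_FAST_LOAD_FAST a,k → push 9,1. Stack: [9, 1]
BINARY_OP * → 9 * 1 = 9. Stack: [9]
STORE_FAST z → z=9. Stack: []
LOAD_FAST z → push 9. Stack: [9]
LOAD_CONST → push 8. Stack: [9, 8]
BINARY_OP // → 9 // 8 = 1. Stack: [1]
LOAD_CONST → push 72. Stack: [1, 72]
BINARY_OP * → 1 * 72 = 72. Stack: [72]
STORE_FAST t → t=72. Stack: []
LOAD_FAST b → push -9. Stack: [-9]
LOAD_CONST → push 5. Stack: [-9, 5]
BINARY_OP ^ → -9 ^ 5 = -14. Stack: [-14]
LOAD_FAST t → push 72. Stack: [-14, 72]
LOAD_CONST → push 12. Stack: [-14, 72, 12]
BINARY_OP + → 72 + 12 = 84. Stack: [-14, 84]
BINARY_OP - → -14 - 84 = -98. Stack: [-98]
STORE_FAST q → q=-98. Stack: []
LOAD_FAST u → push 1. Stack: [1]
LOAD_CONST → push 10. Stack: [1, 10]
BINARY_OP + → 1 + 10 = 11. Stack: [11]
LOAD_CONST → push 7. Stack: [11, 7]
LOAD_FAST p → push 72. Stack: [11, 7, 72]
BINARY_OP - → 7 - 72 = -65. Stack: [11, -65]
BINARY_OP - → 11 - -65 = 76. Stack: [76]
STORE_FAST w → w=76. Stack: []
LOAD_FAST t → push 72. Stack: [72]
RETURN_VALUE → return 72.

76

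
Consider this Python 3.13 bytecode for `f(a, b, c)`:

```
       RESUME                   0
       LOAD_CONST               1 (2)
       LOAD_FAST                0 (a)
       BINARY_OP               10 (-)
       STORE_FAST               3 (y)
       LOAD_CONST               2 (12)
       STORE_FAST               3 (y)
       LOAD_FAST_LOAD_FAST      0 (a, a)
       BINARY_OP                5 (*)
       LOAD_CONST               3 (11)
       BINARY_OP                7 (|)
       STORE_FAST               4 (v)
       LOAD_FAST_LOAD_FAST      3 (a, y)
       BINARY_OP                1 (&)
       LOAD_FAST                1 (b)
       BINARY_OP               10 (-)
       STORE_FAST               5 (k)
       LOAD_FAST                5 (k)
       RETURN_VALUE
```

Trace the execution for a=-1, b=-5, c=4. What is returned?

LOAD_CONST → push 2. Stack: [2]
LOAD_FAST a → push -1. Stack: [2, -1]
BINARY_OP - → 2 - -1 = 3. Stack: [3]
STORE_FAST y → y=3. Stack: []
LOAD_CONST → push 12. Stack: [12]
STORE_FAST y → y=12. Stack: []
LOAD_FAST_LOAD_FAST a,a → push -1,-1. Stack: [-1, -1]
BINARY_OP * → -1 * -1 = 1. Stack: [1]
LOAD_CONST → push 11. Stack: [1, 11]
BINARY_OP | → 1 | 11 = 11. Stack: [11]
STORE_FAST v → v=11. Stack: []
LOAD_FAST_LOAD_FAST a,y → push -1,12. Stack: [-1, 12]
BINARY_OP & → -1 & 12 = 12. Stack: [12]
LOAD_FAST b → push -5. Stack: [12, -5]
BINARY_OP - → 12 - -5 = 17. Stack: [17]
STORE_FAST k → k=17. Stack: []
LOAD_FAST k → push 17. Stack: [17]
RETURN_VALUE → return 17.

17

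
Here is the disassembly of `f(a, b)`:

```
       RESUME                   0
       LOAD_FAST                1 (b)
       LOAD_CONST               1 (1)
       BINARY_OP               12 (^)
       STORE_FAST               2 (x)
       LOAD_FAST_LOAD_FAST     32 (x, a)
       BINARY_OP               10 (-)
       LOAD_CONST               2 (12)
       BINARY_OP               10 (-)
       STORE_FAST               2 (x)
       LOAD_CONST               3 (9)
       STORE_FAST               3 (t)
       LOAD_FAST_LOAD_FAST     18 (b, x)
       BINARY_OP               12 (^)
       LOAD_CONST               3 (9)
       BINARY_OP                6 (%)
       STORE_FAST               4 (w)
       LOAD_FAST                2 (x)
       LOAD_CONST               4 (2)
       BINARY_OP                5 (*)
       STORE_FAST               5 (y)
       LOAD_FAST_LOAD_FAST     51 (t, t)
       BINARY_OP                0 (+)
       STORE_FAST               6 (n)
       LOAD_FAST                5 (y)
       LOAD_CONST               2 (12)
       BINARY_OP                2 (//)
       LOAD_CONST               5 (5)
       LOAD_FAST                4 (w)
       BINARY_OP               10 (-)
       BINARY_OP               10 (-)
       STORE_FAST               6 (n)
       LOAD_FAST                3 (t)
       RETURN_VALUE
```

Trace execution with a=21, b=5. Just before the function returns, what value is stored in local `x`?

LOAD_FAST b → push 5. Stack: [5]
LOAD_CONST → push 1. Stack: [5, 1]
BINARY_OP ^ → 5 ^ 1 = 4. Stack: [4]
STORE_FAST x → x=4. Stack: []
LOAD_FAST_LOAD_FAST x,a → push 4,21. Stack: [4, 21]
BINARY_OP - → 4 - 21 = -17. Stack: [-17]
LOAD_CONST → push 12. Stack: [-17, 12]
BINARY_OP - → -17 - 12 = -29. Stack: [-29]
STORE_FAST x → x=-29. Stack: []
LOAD_CONST → push 9. Stack: [9]
STORE_FAST t → t=9. Stack: []
LOAD_FAST_LOAD_FAST b,x → push 5,-29. Stack: [5, -29]
BINARY_OP ^ → 5 ^ -29 = -26. Stack: [-26]
LOAD_CONST → push 9. Stack: [-26, 9]
BINARY_OP % → -26 % 9 = 1. Stack: [1]
STORE_FAST w → w=1. Stack: []
LOAD_FAST x → push -29. Stack: [-29]
LOAD_CONST → push 2. Stack: [-29, 2]
BINARY_OP * → -29 * 2 = -58. Stack: [-58]
STORE_FAST y → y=-58. Stack: []
LOAD_FAST_LOAD_FAST t,t → push 9,9. Stack: [9, 9]
BINARY_OP + → 9 + 9 = 18. Stack: [18]
STORE_FAST n → n=18. Stack: []
LOAD_FAST y → push -58. Stack: [-58]
LOAD_CONST → push 12. Stack: [-58, 12]
BINARY_OP // → -58 // 12 = -5. Stack: [-5]
LOAD_CONST → push 5. Stack: [-5, 5]
LOAD_FAST w → push 1. Stack: [-5, 5, 1]
BINARY_OP - → 5 - 1 = 4. Stack: [-5, 4]
BINARY_OP - → -5 - 4 = -9. Stack: [-9]
STORE_FAST n → n=-9. Stack: []
LOAD_FAST t → push 9. Stack: [9]
RETURN_VALUE → return 9.

-29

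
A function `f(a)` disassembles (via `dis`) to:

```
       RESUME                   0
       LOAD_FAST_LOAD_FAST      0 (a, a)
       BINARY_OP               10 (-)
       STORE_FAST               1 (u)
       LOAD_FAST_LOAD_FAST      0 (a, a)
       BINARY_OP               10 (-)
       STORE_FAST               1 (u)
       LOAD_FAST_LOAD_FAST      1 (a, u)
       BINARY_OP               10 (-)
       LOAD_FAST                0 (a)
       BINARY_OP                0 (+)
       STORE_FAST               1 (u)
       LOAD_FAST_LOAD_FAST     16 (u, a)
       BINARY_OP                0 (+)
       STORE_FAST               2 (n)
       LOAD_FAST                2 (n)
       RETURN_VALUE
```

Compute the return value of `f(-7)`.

-21

LOAD_FAST_LOAD_FAST a,a → push -7,-7. Stack: [-7, -7]
BINARY_OP - → -7 - -7 = 0. Stack: [0]
STORE_FAST u → u=0. Stack: []
LOAD_FAST_LOAD_FAST a,a → push -7,-7. Stack: [-7, -7]
BINARY_OP - → -7 - -7 = 0. Stack: [0]
STORE_FAST u → u=0. Stack: []
LOAD_FAST_LOAD_FAST a,u → push -7,0. Stack: [-7, 0]
BINARY_OP - → -7 - 0 = -7. Stack: [-7]
LOAD_FAST a → push -7. Stack: [-7, -7]
BINARY_OP + → -7 + -7 = -14. Stack: [-14]
STORE_FAST u → u=-14. Stack: []
LOAD_FAST_LOAD_FAST u,a → push -14,-7. Stack: [-14, -7]
BINARY_OP + → -14 + -7 = -21. Stack: [-21]
STORE_FAST n → n=-21. Stack: []
LOAD_FAST n → push -21. Stack: [-21]
RETURN_VALUE → return -21.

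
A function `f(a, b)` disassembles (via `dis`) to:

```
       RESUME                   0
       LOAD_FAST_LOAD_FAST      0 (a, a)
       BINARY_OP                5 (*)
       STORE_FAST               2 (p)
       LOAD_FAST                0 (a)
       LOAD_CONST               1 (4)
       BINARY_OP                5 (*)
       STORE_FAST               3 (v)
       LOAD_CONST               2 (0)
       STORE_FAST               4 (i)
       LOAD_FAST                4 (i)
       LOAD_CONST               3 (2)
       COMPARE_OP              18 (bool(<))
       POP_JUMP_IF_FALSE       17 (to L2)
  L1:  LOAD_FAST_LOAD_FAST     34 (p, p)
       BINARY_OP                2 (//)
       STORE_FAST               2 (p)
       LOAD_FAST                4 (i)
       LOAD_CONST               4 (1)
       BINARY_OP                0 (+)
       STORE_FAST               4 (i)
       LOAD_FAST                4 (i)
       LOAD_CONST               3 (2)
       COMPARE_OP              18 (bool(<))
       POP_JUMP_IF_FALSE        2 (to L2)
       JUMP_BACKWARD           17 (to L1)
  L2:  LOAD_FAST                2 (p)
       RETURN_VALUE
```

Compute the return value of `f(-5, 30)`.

1

LOAD_FAST_LOAD_FAST a,a → push -5,-5. Stack: [-5, -5]
BINARY_OP * → -5 * -5 = 25. Stack: [25]
STORE_FAST p → p=25. Stack: []
LOAD_FAST a → push -5. Stack: [-5]
LOAD_CONST → push 4. Stack: [-5, 4]
BINARY_OP * → -5 * 4 = -20. Stack: [-20]
STORE_FAST v → v=-20. Stack: []
LOAD_CONST → push 0. Stack: [0]
STORE_FAST i → i=0. Stack: []
LOAD_FAST i → push 0. Stack: [0]
LOAD_CONST → push 2. Stack: [0, 2]
COMPARE_OP bool(<) → 0 vs 2 = True. Stack: [True]
POP_JUMP_IF_FALSE → pop True; no jump. Stack: []
LOAD_FAST_LOAD_FAST p,p → push 25,25. Stack: [25, 25]
BINARY_OP // → 25 // 25 = 1. Stack: [1]
STORE_FAST p → p=1. Stack: []
LOAD_FAST i → push 0. Stack: [0]
LOAD_CONST → push 1. Stack: [0, 1]
BINARY_OP + → 0 + 1 = 1. Stack: [1]
STORE_FAST i → i=1. Stack: []
LOAD_FAST i → push 1. Stack: [1]
LOAD_CONST → push 2. Stack: [1, 2]
COMPARE_OP bool(<) → 1 vs 2 = True. Stack: [True]
POP_JUMP_IF_FALSE → pop True; no jump. Stack: []
LOAD_FAST_LOAD_FAST p,p → push 1,1. Stack: [1, 1]
BINARY_OP // → 1 // 1 = 1. Stack: [1]
STORE_FAST p → p=1. Stack: []
LOAD_FAST i → push 1. Stack: [1]
LOAD_CONST → push 1. Stack: [1, 1]
BINARY_OP + → 1 + 1 = 2. Stack: [2]
STORE_FAST i → i=2. Stack: []
LOAD_FAST i → push 2. Stack: [2]
LOAD_CONST → push 2. Stack: [2, 2]
COMPARE_OP bool(<) → 2 vs 2 = False. Stack: [False]
POP_JUMP_IF_FALSE → pop False; jump. Stack: []
LOAD_FAST p → push 1. Stack: [1]
RETURN_VALUE → return 1.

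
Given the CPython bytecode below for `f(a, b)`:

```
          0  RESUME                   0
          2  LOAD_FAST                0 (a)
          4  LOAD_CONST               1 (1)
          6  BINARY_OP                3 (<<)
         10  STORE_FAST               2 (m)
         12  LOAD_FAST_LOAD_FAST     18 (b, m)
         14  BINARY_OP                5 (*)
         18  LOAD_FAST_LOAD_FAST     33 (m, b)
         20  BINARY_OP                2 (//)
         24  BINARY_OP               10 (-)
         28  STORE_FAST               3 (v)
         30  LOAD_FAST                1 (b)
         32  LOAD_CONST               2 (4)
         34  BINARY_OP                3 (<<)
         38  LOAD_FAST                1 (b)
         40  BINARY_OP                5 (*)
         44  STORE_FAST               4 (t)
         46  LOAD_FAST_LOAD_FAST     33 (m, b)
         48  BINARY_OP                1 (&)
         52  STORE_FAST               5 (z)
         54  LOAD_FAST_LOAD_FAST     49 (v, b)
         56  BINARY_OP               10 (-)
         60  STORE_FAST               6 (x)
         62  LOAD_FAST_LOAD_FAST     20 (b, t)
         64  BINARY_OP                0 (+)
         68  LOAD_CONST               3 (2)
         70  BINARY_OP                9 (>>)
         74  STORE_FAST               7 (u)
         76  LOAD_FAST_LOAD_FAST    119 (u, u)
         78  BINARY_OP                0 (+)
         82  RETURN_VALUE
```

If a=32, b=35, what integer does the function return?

9816

LOAD_FAST a → push 32. Stack: [32]
LOAD_CONST → push 1. Stack: [32, 1]
BINARY_OP << → 32 << 1 = 64. Stack: [64]
STORE_FAST m → m=64. Stack: []
LOAD_FAST_LOAD_FAST b,m → push 35,64. Stack: [35, 64]
BINARY_OP * → 35 * 64 = 2240. Stack: [2240]
LOAD_FAST_LOAD_FAST m,b → push 64,35. Stack: [2240, 64, 35]
BINARY_OP // → 64 // 35 = 1. Stack: [2240, 1]
BINARY_OP - → 2240 - 1 = 2239. Stack: [2239]
STORE_FAST v → v=2239. Stack: []
LOAD_FAST b → push 35. Stack: [35]
LOAD_CONST → push 4. Stack: [35, 4]
BINARY_OP << → 35 << 4 = 560. Stack: [560]
LOAD_FAST b → push 35. Stack: [560, 35]
BINARY_OP * → 560 * 35 = 19600. Stack: [19600]
STORE_FAST t → t=19600. Stack: []
LOAD_FAST_LOAD_FAST m,b → push 64,35. Stack: [64, 35]
BINARY_OP & → 64 & 35 = 0. Stack: [0]
STORE_FAST z → z=0. Stack: []
LOAD_FAST_LOAD_FAST v,b → push 2239,35. Stack: [2239, 35]
BINARY_OP - → 2239 - 35 = 2204. Stack: [2204]
STORE_FAST x → x=2204. Stack: []
LOAD_FAST_LOAD_FAST b,t → push 35,19600. Stack: [35, 19600]
BINARY_OP + → 35 + 19600 = 19635. Stack: [19635]
LOAD_CONST → push 2. Stack: [19635, 2]
BINARY_OP >> → 19635 >> 2 = 4908. Stack: [4908]
STORE_FAST u → u=4908. Stack: []
LOAD_FAST_LOAD_FAST u,u → push 4908,4908. Stack: [4908, 4908]
BINARY_OP + → 4908 + 4908 = 9816. Stack: [9816]
RETURN_VALUE → return 9816.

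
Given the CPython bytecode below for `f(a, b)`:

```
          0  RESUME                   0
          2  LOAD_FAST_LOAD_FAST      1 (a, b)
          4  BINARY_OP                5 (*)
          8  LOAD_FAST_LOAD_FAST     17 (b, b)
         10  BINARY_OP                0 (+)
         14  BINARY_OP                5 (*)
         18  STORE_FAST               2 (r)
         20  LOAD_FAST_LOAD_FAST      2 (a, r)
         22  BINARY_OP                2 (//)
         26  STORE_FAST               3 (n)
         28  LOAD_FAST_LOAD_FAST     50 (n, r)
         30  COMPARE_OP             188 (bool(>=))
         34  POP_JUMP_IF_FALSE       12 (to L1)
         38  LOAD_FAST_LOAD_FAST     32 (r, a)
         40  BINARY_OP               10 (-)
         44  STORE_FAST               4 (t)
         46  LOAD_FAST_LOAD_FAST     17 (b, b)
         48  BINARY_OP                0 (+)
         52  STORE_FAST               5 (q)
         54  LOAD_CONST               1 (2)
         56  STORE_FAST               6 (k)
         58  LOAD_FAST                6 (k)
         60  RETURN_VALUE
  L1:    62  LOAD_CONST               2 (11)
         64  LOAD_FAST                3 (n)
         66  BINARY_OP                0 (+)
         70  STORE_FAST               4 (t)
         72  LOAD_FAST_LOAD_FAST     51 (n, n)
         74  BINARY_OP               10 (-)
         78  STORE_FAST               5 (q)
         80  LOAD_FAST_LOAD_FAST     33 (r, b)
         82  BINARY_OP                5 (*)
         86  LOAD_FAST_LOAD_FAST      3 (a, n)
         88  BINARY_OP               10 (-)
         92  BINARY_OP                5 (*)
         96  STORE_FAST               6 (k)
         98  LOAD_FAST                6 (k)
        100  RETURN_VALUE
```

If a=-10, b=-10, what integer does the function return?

LOAD_FAST_LOAD_FAST a,b → push -10,-10. Stack: [-10, -10]
BINARY_OP * → -10 * -10 = 100. Stack: [100]
LOAD_FAST_LOAD_FAST b,b → push -10,-10. Stack: [100, -10, -10]
BINARY_OP + → -10 + -10 = -20. Stack: [100, -20]
BINARY_OP * → 100 * -20 = -2000. Stack: [-2000]
STORE_FAST r → r=-2000. Stack: []
LOAD_FAST_LOAD_FAST a,r → push -10,-2000. Stack: [-10, -2000]
BINARY_OP // → -10 // -2000 = 0. Stack: [0]
STORE_FAST n → n=0. Stack: []
LOAD_FAST_LOAD_FAST n,r → push 0,-2000. Stack: [0, -2000]
COMPARE_OP bool(>=) → 0 vs -2000 = True. Stack: [True]
POP_JUMP_IF_FALSE → pop True; no jump. Stack: []
LOAD_FAST_LOAD_FAST r,a → push -2000,-10. Stack: [-2000, -10]
BINARY_OP - → -2000 - -10 = -1990. Stack: [-1990]
STORE_FAST t → t=-1990. Stack: []
LOAD_FAST_LOAD_FAST b,b → push -10,-10. Stack: [-10, -10]
BINARY_OP + → -10 + -10 = -20. Stack: [-20]
STORE_FAST q → q=-20. Stack: []
LOAD_CONST → push 2. Stack: [2]
STORE_FAST k → k=2. Stack: []
LOAD_FAST k → push 2. Stack: [2]
RETURN_VALUE → return 2.

2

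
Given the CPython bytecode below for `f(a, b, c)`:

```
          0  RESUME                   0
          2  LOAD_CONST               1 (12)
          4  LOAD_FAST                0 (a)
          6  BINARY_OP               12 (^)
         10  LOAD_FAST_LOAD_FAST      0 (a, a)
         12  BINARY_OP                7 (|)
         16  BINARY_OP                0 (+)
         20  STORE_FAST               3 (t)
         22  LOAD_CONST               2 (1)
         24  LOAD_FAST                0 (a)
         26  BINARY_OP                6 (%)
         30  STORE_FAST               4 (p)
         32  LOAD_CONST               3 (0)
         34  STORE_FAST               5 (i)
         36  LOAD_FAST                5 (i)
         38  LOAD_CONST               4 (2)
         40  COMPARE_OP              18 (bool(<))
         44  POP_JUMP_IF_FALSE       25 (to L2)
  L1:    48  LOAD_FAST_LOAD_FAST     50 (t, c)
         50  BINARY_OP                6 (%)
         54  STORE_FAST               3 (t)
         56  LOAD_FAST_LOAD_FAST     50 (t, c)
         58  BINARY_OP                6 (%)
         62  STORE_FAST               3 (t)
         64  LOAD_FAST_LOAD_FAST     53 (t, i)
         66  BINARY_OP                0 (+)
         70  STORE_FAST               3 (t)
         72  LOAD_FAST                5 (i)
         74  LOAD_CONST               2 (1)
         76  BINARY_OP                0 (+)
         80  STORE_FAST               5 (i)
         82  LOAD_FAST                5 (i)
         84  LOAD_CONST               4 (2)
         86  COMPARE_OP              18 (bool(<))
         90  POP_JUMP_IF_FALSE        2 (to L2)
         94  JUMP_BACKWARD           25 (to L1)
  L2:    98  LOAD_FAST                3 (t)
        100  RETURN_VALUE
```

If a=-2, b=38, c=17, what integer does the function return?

2

LOAD_CONST → push 12. Stack: [12]
LOAD_FAST a → push -2. Stack: [12, -2]
BINARY_OP ^ → 12 ^ -2 = -14. Stack: [-14]
LOAD_FAST_LOAD_FAST a,a → push -2,-2. Stack: [-14, -2, -2]
BINARY_OP | → -2 | -2 = -2. Stack: [-14, -2]
BINARY_OP + → -14 + -2 = -16. Stack: [-16]
STORE_FAST t → t=-16. Stack: []
LOAD_CONST → push 1. Stack: [1]
LOAD_FAST a → push -2. Stack: [1, -2]
BINARY_OP % → 1 % -2 = -1. Stack: [-1]
STORE_FAST p → p=-1. Stack: []
LOAD_CONST → push 0. Stack: [0]
STORE_FAST i → i=0. Stack: []
LOAD_FAST i → push 0. Stack: [0]
LOAD_CONST → push 2. Stack: [0, 2]
COMPARE_OP bool(<) → 0 vs 2 = True. Stack: [True]
POP_JUMP_IF_FALSE → pop True; no jump. Stack: []
LOAD_FAST_LOAD_FAST t,c → push -16,17. Stack: [-16, 17]
BINARY_OP % → -16 % 17 = 1. Stack: [1]
STORE_FAST t → t=1. Stack: []
LOAD_FAST_LOAD_FAST t,c → push 1,17. Stack: [1, 17]
BINARY_OP % → 1 % 17 = 1. Stack: [1]
STORE_FAST t → t=1. Stack: []
LOAD_FAST_LOAD_FAST t,i → push 1,0. Stack: [1, 0]
BINARY_OP + → 1 + 0 = 1. Stack: [1]
STORE_FAST t → t=1. Stack: []
LOAD_FAST i → push 0. Stack: [0]
LOAD_CONST → push 1. Stack: [0, 1]
BINARY_OP + → 0 + 1 = 1. Stack: [1]
STORE_FAST i → i=1. Stack: []
LOAD_FAST i → push 1. Stack: [1]
LOAD_CONST → push 2. Stack: [1, 2]
COMPARE_OP bool(<) → 1 vs 2 = True. Stack: [True]
POP_JUMP_IF_FALSE → pop True; no jump. Stack: []
LOAD_FAST_LOAD_FAST t,c → push 1,17. Stack: [1, 17]
BINARY_OP % → 1 % 17 = 1. Stack: [1]
STORE_FAST t → t=1. Stack: []
LOAD_FAST_LOAD_FAST t,c → push 1,17. Stack: [1, 17]
BINARY_OP % → 1 % 17 = 1. Stack: [1]
STORE_FAST t → t=1. Stack: []
LOAD_FAST_LOAD_FAST t,i → push 1,1. Stack: [1, 1]
BINARY_OP + → 1 + 1 = 2. Stack: [2]
STORE_FAST t → t=2. Stack: []
LOAD_FAST i → push 1. Stack: [1]
LOAD_CONST → push 1. Stack: [1, 1]
BINARY_OP + → 1 + 1 = 2. Stack: [2]
STORE_FAST i → i=2. Stack: []
LOAD_FAST i → push 2. Stack: [2]
LOAD_CONST → push 2. Stack: [2, 2]
COMPARE_OP bool(<) → 2 vs 2 = False. Stack: [False]
POP_JUMP_IF_FALSE → pop False; jump. Stack: []
LOAD_FAST t → push 2. Stack: [2]
RETURN_VALUE → return 2.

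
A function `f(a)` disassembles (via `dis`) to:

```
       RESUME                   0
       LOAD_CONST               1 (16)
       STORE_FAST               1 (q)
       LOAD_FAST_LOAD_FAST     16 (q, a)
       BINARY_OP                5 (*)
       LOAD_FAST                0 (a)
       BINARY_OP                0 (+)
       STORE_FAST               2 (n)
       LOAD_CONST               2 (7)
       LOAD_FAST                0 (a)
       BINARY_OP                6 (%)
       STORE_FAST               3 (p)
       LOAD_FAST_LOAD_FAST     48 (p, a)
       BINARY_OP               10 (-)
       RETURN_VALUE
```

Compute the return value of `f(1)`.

-1

LOAD_CONST → push 16. Stack: [16]
STORE_FAST q → q=16. Stack: []
LOAD_FAST_LOAD_FAST q,a → push 16,1. Stack: [16, 1]
BINARY_OP * → 16 * 1 = 16. Stack: [16]
LOAD_FAST a → push 1. Stack: [16, 1]
BINARY_OP + → 16 + 1 = 17. Stack: [17]
STORE_FAST n → n=17. Stack: []
LOAD_CONST → push 7. Stack: [7]
LOAD_FAST a → push 1. Stack: [7, 1]
BINARY_OP % → 7 % 1 = 0. Stack: [0]
STORE_FAST p → p=0. Stack: []
LOAD_FAST_LOAD_FAST p,a → push 0,1. Stack: [0, 1]
BINARY_OP - → 0 - 1 = -1. Stack: [-1]
RETURN_VALUE → return -1.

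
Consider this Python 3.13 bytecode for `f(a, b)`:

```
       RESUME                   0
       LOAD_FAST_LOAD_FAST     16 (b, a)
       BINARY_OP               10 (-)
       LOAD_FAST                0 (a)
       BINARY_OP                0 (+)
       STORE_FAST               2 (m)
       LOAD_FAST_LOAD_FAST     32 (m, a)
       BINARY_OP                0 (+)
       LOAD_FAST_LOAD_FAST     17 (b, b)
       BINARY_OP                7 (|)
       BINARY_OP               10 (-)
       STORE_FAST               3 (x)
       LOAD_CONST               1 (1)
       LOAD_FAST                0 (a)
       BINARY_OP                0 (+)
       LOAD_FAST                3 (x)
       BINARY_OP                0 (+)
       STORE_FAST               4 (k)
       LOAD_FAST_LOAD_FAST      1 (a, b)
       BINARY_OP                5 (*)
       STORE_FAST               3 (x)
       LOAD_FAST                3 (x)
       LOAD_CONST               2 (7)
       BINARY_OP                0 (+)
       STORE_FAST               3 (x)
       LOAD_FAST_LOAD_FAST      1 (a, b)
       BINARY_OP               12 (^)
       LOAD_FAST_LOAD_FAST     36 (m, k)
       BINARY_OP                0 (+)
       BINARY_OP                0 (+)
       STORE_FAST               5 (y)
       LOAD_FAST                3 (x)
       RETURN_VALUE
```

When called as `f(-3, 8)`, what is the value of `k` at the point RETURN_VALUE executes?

-5

LOAD_FAST_LOAD_FAST b,a → push 8,-3. Stack: [8, -3]
BINARY_OP - → 8 - -3 = 11. Stack: [11]
LOAD_FAST a → push -3. Stack: [11, -3]
BINARY_OP + → 11 + -3 = 8. Stack: [8]
STORE_FAST m → m=8. Stack: []
LOAD_FAST_LOAD_FAST m,a → push 8,-3. Stack: [8, -3]
BINARY_OP + → 8 + -3 = 5. Stack: [5]
LOAD_FAST_LOAD_FAST b,b → push 8,8. Stack: [5, 8, 8]
BINARY_OP | → 8 | 8 = 8. Stack: [5, 8]
BINARY_OP - → 5 - 8 = -3. Stack: [-3]
STORE_FAST x → x=-3. Stack: []
LOAD_CONST → push 1. Stack: [1]
LOAD_FAST a → push -3. Stack: [1, -3]
BINARY_OP + → 1 + -3 = -2. Stack: [-2]
LOAD_FAST x → push -3. Stack: [-2, -3]
BINARY_OP + → -2 + -3 = -5. Stack: [-5]
STORE_FAST k → k=-5. Stack: []
LOAD_FAST_LOAD_FAST a,b → push -3,8. Stack: [-3, 8]
BINARY_OP * → -3 * 8 = -24. Stack: [-24]
STORE_FAST x → x=-24. Stack: []
LOAD_FAST x → push -24. Stack: [-24]
LOAD_CONST → push 7. Stack: [-24, 7]
BINARY_OP + → -24 + 7 = -17. Stack: [-17]
STORE_FAST x → x=-17. Stack: []
LOAD_FAST_LOAD_FAST a,b → push -3,8. Stack: [-3, 8]
BINARY_OP ^ → -3 ^ 8 = -11. Stack: [-11]
LOAD_FAST_LOAD_FAST m,k → push 8,-5. Stack: [-11, 8, -5]
BINARY_OP + → 8 + -5 = 3. Stack: [-11, 3]
BINARY_OP + → -11 + 3 = -8. Stack: [-8]
STORE_FAST y → y=-8. Stack: []
LOAD_FAST x → push -17. Stack: [-17]
RETURN_VALUE → return -17.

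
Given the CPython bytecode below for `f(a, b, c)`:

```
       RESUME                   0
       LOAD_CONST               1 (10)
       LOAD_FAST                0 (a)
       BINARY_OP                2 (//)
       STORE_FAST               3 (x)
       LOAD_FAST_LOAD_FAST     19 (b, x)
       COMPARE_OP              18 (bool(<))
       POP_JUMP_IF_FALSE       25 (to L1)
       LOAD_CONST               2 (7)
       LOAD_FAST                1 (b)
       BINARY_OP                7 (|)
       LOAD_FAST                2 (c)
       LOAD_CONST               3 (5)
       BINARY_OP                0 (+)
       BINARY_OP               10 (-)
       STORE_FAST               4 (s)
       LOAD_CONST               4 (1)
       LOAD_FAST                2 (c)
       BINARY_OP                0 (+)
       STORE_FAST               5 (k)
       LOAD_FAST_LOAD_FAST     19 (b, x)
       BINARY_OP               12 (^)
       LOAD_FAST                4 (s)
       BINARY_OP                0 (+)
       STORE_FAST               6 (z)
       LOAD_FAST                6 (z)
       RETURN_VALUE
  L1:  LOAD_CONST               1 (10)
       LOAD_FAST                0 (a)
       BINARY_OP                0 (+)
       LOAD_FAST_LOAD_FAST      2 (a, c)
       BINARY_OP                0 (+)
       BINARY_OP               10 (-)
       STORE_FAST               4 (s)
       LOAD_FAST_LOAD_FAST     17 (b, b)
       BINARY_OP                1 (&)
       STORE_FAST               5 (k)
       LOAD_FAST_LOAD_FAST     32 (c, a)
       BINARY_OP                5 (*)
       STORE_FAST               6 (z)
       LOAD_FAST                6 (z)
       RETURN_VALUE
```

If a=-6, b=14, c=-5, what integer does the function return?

LOAD_CONST → push 10. Stack: [10]
LOAD_FAST a → push -6. Stack: [10, -6]
BINARY_OP // → 10 // -6 = -2. Stack: [-2]
STORE_FAST x → x=-2. Stack: []
LOAD_FAST_LOAD_FAST b,x → push 14,-2. Stack: [14, -2]
COMPARE_OP bool(<) → 14 vs -2 = False. Stack: [False]
POP_JUMP_IF_FALSE → pop False; jump. Stack: []
LOAD_CONST → push 10. Stack: [10]
LOAD_FAST a → push -6. Stack: [10, -6]
BINARY_OP + → 10 + -6 = 4. Stack: [4]
LOAD_FAST_LOAD_FAST a,c → push -6,-5. Stack: [4, -6, -5]
BINARY_OP + → -6 + -5 = -11. Stack: [4, -11]
BINARY_OP - → 4 - -11 = 15. Stack: [15]
STORE_FAST s → s=15. Stack: []
LOAD_FAST_LOAD_FAST b,b → push 14,14. Stack: [14, 14]
BINARY_OP & → 14 & 14 = 14. Stack: [14]
STORE_FAST k → k=14. Stack: []
LOAD_FAST_LOAD_FAST c,a → push -5,-6. Stack: [-5, -6]
BINARY_OP * → -5 * -6 = 30. Stack: [30]
STORE_FAST z → z=30. Stack: []
LOAD_FAST z → push 30. Stack: [30]
RETURN_VALUE → return 30.

30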